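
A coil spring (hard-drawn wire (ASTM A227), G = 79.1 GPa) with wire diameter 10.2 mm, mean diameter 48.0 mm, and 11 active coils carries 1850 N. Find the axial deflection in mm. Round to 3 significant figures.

21.0 mm

k = Gd⁴/(8D³N_a) = (79.1×10³)(10.2⁴)/(8·48.0³·11) = 87.977 N/mm
δ = F/k = 1850 / 87.977 = 21.028 mm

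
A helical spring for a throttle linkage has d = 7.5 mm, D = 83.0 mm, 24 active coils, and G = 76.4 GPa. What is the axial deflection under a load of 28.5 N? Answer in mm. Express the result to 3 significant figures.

12.9 mm

k = Gd⁴/(8D³N_a) = (76.4×10³)(7.5⁴)/(8·83.0³·24) = 2.2019 N/mm
δ = F/k = 28.5 / 2.2019 = 12.943 mm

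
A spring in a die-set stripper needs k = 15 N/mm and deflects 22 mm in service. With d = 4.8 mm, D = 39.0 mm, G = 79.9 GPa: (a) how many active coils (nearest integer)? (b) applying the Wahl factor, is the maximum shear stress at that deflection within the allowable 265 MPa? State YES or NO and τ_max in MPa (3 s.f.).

N_a = Gd⁴/(8D³k) = (79.9×10³)(4.8⁴)/(8·39.0³·15) = 5.958 → N_a = 6
Actual rate k = Gd⁴/(8D³·6) = 14.896 N/mm
Working load F = kδ = 14.896·22 = 327.72 N
C = 39.0/4.8 = 8.1250; K_W = (4C−1)/(4C−4)+0.615/C = 1.1810
τ_max = K_W·8FD/(πd³) = 1.1810·294.29 = 347.55 MPa
τ_max > 265 MPa → exceeds allowable

(a) 6 coils; (b) NO, τ_max = 348 MPa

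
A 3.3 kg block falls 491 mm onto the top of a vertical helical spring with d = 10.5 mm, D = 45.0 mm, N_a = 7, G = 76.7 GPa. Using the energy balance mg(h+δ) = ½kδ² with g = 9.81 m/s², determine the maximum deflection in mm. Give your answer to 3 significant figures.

k = Gd⁴/(8D³N_a) = (76.7×10³)(10.5⁴)/(8·45.0³·7) = 182.7 N/mm
W = mg = 3.3 × 9.81 = 32.373 N
½kδ² − Wδ − Wh = 0 → δ = (W + √(W² + 2kWh))/k
δ = (32.373 + √(1048 + 5.80793e+06))/182.7 = (32.373 + 2410.2)/182.7 = 13.37 mm

13.4 mm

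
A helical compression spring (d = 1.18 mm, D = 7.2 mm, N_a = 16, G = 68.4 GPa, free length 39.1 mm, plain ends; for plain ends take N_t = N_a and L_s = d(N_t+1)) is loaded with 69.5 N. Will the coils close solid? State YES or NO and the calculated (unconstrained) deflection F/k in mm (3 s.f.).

YES, δ = 25.0 mm

k = Gd⁴/(8D³N_a) = (68.4×10³)(1.18⁴)/(8·7.2³·16) = 2.7757 N/mm
N_t = 16; L_s = 1.18·17 = 20.06 mm; δ_solid = L₀ − L_s = 39.1 − 20.06 = 19.04 mm
δ = F/k = 69.5/2.7757 = 25.038 mm
δ ≥ δ_solid → spring goes solid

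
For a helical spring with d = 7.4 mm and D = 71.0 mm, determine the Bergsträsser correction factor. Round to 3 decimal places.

1.141

C = D/d = 71.0/7.4 = 9.5946
K_B = (4C+2)/(4C−3) = 40.378/35.378 = 1.1413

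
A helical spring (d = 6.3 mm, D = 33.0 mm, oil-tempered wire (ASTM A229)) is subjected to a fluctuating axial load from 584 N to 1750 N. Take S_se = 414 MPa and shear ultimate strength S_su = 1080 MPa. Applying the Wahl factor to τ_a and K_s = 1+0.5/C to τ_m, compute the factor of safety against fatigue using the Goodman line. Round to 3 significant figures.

0.990

C = D/d = 33.0/6.3 = 5.2381; K_W = (4C−1)/(4C−4)+0.615/C = 1.2944; K_s = 1+0.5/C = 1.0955
F_a = (F_max−F_min)/2 = 583 N; F_m = (F_max+F_min)/2 = 1167 N
τ_a = K_W·8F_aD/(πd³) = 1.2944 × 195.93 = 253.61 MPa
τ_m = K_s·8F_mD/(πd³) = 1.0955 × 392.2 = 429.63 MPa
Goodman: 1/n_f = τ_a/S_se + τ_m/S_su = 253.61/414 + 429.63/1080 = 0.61258 + 0.39781 = 1.0104
n_f = 1/1.0104 = 0.9897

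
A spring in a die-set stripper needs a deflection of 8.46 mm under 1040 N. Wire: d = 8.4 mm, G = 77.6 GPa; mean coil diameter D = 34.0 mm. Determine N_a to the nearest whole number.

10

Required rate k = F/δ = 1040/8.46 = 122.93 N/mm
N_a = Gd⁴/(8D³k) = (77.6×10³ × 8.4⁴)/(8 × 34.0³ × 122.93)
    = 3.86348e+08 / 3.86536e+07 = 9.995 → 10 coils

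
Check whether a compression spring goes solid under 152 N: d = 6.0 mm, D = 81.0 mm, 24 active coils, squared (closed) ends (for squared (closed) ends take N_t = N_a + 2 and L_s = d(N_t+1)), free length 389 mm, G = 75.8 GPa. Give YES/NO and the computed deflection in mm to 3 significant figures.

NO, δ = 158 mm

k = Gd⁴/(8D³N_a) = (75.8×10³)(6.0⁴)/(8·81.0³·24) = 0.96276 N/mm
N_t = 26; L_s = 6.0·27 = 162 mm; δ_solid = L₀ − L_s = 389 − 162 = 227 mm
δ = F/k = 152/0.96276 = 157.88 mm
δ < δ_solid → spring does not go solid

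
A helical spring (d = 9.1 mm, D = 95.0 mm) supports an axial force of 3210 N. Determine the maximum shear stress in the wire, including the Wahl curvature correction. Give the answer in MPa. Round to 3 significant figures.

Spring index C = D/d = 95.0/9.1 = 10.4396
K_W = (4C−1)/(4C−4) + 0.615/C = 40.758/37.758 + 0.0589 = 1.1384
τ₀ = 8FD/(πd³) = 8·3210·95.0/(π·9.1³) = 2.4396e+06/2367.4 = 1030.5 MPa
τ_max = K·τ₀ = 1.1384 × 1030.5 = 1173.1 MPa

1170 MPa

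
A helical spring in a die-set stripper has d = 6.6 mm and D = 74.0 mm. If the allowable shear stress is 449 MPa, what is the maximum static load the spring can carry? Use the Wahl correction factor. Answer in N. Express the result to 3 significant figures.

607 N

C = D/d = 74.0/6.6 = 11.2121
K_W = (4C−1)/(4C−4) + 0.615/C = 43.848/40.848 + 0.0549 = 1.1283
τ_max = K·8FD/(πd³) → F_max = τ_allow·πd³/(8DK)
F_max = 449·π·6.6³/(8·74.0·1.1283) = 4.0553e+05/667.95 = 607.13 N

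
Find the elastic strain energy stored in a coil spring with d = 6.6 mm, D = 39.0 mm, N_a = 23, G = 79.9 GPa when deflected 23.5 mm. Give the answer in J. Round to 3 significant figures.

3.84 J

k = Gd⁴/(8D³N_a) = (79.9×10³)(6.6⁴)/(8·39.0³·23) = 13.89 N/mm
U = ½kδ² = 0.5 × 13.89 × 23.5² = 3835.5 N·mm = 3.8355 J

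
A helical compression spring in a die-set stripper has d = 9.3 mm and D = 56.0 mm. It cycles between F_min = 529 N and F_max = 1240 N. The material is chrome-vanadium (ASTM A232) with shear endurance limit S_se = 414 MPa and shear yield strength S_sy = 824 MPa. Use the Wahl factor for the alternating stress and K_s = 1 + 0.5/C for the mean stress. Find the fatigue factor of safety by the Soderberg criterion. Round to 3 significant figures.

C = D/d = 56.0/9.3 = 6.0215; K_W = (4C−1)/(4C−4)+0.615/C = 1.2515; K_s = 1+0.5/C = 1.0830
F_a = (F_max−F_min)/2 = 355.5 N; F_m = (F_max+F_min)/2 = 884.5 N
τ_a = K_W·8F_aD/(πd³) = 1.2515 × 63.026 = 78.876 MPa
τ_m = K_s·8F_mD/(πd³) = 1.0830 × 156.81 = 169.83 MPa
Soderberg: 1/n_f = τ_a/S_se + τ_m/S_sy = 78.876/414 + 169.83/824 = 0.19052 + 0.20611 = 0.39663
n_f = 1/0.39663 = 2.521

2.52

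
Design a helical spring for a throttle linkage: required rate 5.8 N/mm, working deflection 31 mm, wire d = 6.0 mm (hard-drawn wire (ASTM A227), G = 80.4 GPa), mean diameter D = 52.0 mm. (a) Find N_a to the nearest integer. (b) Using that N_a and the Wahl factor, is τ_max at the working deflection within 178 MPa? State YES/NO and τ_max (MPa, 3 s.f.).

N_a = Gd⁴/(8D³k) = (80.4×10³)(6.0⁴)/(8·52.0³·5.8) = 15.97 → N_a = 16
Actual rate k = Gd⁴/(8D³·16) = 5.7895 N/mm
Working load F = kδ = 5.7895·31 = 179.47 N
C = 52.0/6.0 = 8.6667; K_W = (4C−1)/(4C−4)+0.615/C = 1.1688
τ_max = K_W·8FD/(πd³) = 1.1688·110.03 = 128.6 MPa
τ_max ≤ 178 MPa → acceptable

(a) 16 coils; (b) YES, τ_max = 129 MPa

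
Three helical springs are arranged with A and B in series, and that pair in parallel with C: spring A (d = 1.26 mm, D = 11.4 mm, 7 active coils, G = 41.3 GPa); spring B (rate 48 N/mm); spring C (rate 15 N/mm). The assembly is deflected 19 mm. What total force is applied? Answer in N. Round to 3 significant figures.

308 N

k_A = Gd⁴/(8D³N_a) = (41.3×10³)(1.26⁴)/(8·11.4³·7) = 1.2547 N/mm
Springs A,B series: k_AB = 1/(1/1.2547+1/48) = 1.2227 N/mm; parallel with C: k_eq = 1.2227+15 = 16.223 N/mm
F = k_eq·δ = 16.223·19 = 308.23 N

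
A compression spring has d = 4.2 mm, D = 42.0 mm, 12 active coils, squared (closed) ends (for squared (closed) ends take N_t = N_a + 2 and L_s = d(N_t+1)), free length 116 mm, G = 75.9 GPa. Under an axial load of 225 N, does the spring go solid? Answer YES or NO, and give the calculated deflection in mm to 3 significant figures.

YES, δ = 67.8 mm

k = Gd⁴/(8D³N_a) = (75.9×10³)(4.2⁴)/(8·42.0³·12) = 3.3206 N/mm
N_t = 14; L_s = 4.2·15 = 63 mm; δ_solid = L₀ − L_s = 116 − 63 = 53 mm
δ = F/k = 225/3.3206 = 67.758 mm
δ ≥ δ_solid → spring goes solid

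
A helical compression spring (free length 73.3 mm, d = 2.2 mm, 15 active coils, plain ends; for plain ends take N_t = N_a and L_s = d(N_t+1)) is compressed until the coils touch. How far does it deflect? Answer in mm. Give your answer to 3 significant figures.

38.1 mm

N_t = 15; L_s = 2.2·16 = 35.2 mm
δ_solid = L₀ − L_s = 73.3 − 35.2 = 38.1 mm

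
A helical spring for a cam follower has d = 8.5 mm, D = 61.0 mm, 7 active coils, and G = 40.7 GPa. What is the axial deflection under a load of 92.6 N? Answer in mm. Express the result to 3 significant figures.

5.54 mm

k = Gd⁴/(8D³N_a) = (40.7×10³)(8.5⁴)/(8·61.0³·7) = 16.714 N/mm
δ = F/k = 92.6 / 16.714 = 5.5401 mm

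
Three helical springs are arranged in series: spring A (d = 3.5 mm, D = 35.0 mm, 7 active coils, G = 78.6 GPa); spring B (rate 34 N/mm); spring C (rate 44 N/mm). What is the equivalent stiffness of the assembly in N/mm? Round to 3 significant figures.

3.91 N/mm

k_A = Gd⁴/(8D³N_a) = (78.6×10³)(3.5⁴)/(8·35.0³·7) = 4.9125 N/mm
Series: 1/k_eq = 1/4.9125 + 1/34 + 1/44 = 0.2557; k_eq = 3.9108 N/mm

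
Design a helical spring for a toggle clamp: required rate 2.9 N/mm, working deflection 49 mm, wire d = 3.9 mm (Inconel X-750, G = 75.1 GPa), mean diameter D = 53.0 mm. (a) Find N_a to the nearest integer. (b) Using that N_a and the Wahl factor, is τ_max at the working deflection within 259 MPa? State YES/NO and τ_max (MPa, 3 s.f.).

(a) 5 coils; (b) NO, τ_max = 359 MPa

N_a = Gd⁴/(8D³k) = (75.1×10³)(3.9⁴)/(8·53.0³·2.9) = 5.03 → N_a = 5
Actual rate k = Gd⁴/(8D³·5) = 2.9175 N/mm
Working load F = kδ = 2.9175·49 = 142.96 N
C = 53.0/3.9 = 13.5897; K_W = (4C−1)/(4C−4)+0.615/C = 1.1048
τ_max = K_W·8FD/(πd³) = 1.1048·325.26 = 359.35 MPa
τ_max > 259 MPa → exceeds allowable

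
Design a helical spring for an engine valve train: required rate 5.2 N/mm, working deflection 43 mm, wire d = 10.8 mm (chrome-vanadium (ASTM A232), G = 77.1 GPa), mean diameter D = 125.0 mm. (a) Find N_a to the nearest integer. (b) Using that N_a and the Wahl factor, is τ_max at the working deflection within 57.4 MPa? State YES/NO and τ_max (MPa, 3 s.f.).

N_a = Gd⁴/(8D³k) = (77.1×10³)(10.8⁴)/(8·125.0³·5.2) = 12.91 → N_a = 13
Actual rate k = Gd⁴/(8D³·13) = 5.164 N/mm
Working load F = kδ = 5.164·43 = 222.05 N
C = 125.0/10.8 = 11.5741; K_W = (4C−1)/(4C−4)+0.615/C = 1.1241
τ_max = K_W·8FD/(πd³) = 1.1241·56.109 = 63.07 MPa
τ_max > 57.4 MPa → exceeds allowable

(a) 13 coils; (b) NO, τ_max = 63.1 MPa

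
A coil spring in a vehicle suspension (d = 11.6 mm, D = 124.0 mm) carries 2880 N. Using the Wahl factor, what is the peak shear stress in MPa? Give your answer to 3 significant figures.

Spring index C = D/d = 124.0/11.6 = 10.6897
K_W = (4C−1)/(4C−4) + 0.615/C = 41.759/38.759 + 0.0575 = 1.1349
τ₀ = 8FD/(πd³) = 8·2880·124.0/(π·11.6³) = 2.85696e+06/4903.7 = 582.61 MPa
τ_max = K·τ₀ = 1.1349 × 582.61 = 661.23 MPa

661 MPa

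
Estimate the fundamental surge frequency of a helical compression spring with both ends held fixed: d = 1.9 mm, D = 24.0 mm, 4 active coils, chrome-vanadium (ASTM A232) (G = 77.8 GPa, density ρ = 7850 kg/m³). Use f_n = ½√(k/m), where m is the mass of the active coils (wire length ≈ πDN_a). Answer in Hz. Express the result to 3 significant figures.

292 Hz

k = Gd⁴/(8D³N_a) = (77.8×10³)(1.9⁴)/(8·24.0³·4) = 2.292 N/mm = 2292 N/m
Wire length L = πDN_a = π·24.0·4 = 301.59 mm
m = ρ·(πd²/4)·L = 7850 × 2.8353×10⁻⁶ m² × 0.30159 m = 0.0067126 kg
f_n = ½√(k/m) = 0.5·√(2292/0.0067126) = 0.5·√(3.4145e+05) = 292.17 Hz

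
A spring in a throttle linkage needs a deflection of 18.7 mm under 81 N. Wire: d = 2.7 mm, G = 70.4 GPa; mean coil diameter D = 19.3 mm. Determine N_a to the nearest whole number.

15

Required rate k = F/δ = 81/18.7 = 4.3316 N/mm
N_a = Gd⁴/(8D³k) = (70.4×10³ × 2.7⁴)/(8 × 19.3³ × 4.3316)
    = 3.74134e+06 / 249118 = 15.02 → 15 coils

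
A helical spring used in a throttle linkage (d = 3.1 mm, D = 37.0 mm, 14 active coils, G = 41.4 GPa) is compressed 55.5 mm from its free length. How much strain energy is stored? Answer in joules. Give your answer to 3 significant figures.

1.04 J

k = Gd⁴/(8D³N_a) = (41.4×10³)(3.1⁴)/(8·37.0³·14) = 0.67394 N/mm
U = ½kδ² = 0.5 × 0.67394 × 55.5² = 1038 N·mm = 1.038 J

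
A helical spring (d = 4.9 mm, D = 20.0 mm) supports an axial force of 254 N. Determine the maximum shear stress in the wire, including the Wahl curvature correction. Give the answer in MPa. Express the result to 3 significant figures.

Spring index C = D/d = 20.0/4.9 = 4.0816
K_W = (4C−1)/(4C−4) + 0.615/C = 15.327/12.327 + 0.1507 = 1.3941
τ₀ = 8FD/(πd³) = 8·254·20.0/(π·4.9³) = 40640/369.61 = 109.96 MPa
τ_max = K·τ₀ = 1.3941 × 109.96 = 153.28 MPa

153 MPa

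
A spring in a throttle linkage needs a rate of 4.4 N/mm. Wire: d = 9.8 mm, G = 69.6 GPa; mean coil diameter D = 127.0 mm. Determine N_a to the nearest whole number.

N_a = Gd⁴/(8D³k) = (69.6×10³ × 9.8⁴)/(8 × 127.0³ × 4.4)
    = 6.41968e+08 / 7.21031e+07 = 8.903 → 9 coils

9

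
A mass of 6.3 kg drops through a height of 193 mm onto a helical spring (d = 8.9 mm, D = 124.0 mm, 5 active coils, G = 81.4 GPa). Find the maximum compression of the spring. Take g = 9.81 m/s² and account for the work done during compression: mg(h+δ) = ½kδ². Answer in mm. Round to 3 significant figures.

k = Gd⁴/(8D³N_a) = (81.4×10³)(8.9⁴)/(8·124.0³·5) = 6.6967 N/mm
W = mg = 6.3 × 9.81 = 61.803 N
½kδ² − Wδ − Wh = 0 → δ = (W + √(W² + 2kWh))/k
δ = (61.803 + √(3819.6 + 159756))/6.6967 = (61.803 + 404.44)/6.6967 = 69.624 mm

69.6 mm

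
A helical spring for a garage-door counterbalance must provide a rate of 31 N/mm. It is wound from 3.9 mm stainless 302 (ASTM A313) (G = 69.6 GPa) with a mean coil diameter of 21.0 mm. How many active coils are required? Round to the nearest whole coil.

N_a = Gd⁴/(8D³k) = (69.6×10³ × 3.9⁴)/(8 × 21.0³ × 31)
    = 1.61015e+07 / 2.29673e+06 = 7.011 → 7 coils

7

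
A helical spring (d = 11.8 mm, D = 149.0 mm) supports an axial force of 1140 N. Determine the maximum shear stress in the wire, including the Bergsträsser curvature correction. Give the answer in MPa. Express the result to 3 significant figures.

Spring index C = D/d = 149.0/11.8 = 12.6271
K_B = (4C+2)/(4C−3) = 52.508/47.508 = 1.1052
τ₀ = 8FD/(πd³) = 8·1140·149.0/(π·11.8³) = 1.35888e+06/5161.7 = 263.26 MPa
τ_max = K·τ₀ = 1.1052 × 263.26 = 290.97 MPa

291 MPa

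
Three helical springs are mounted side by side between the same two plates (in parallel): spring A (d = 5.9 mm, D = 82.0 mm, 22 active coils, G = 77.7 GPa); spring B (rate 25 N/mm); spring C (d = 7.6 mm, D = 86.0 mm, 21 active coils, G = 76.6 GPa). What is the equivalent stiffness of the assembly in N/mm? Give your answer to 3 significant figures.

k_A = Gd⁴/(8D³N_a) = (77.7×10³)(5.9⁴)/(8·82.0³·22) = 0.97023 N/mm
k_C = Gd⁴/(8D³N_a) = (76.6×10³)(7.6⁴)/(8·86.0³·21) = 2.3915 N/mm
Parallel: k_eq = 0.97023 + 25 + 2.3915 = 28.362 N/mm

28.4 N/mm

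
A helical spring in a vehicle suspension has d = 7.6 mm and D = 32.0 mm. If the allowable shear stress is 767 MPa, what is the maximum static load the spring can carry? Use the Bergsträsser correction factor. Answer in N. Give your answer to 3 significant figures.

3040 N

C = D/d = 32.0/7.6 = 4.2105
K_B = (4C+2)/(4C−3) = 18.842/13.842 = 1.3612
τ_max = K·8FD/(πd³) → F_max = τ_allow·πd³/(8DK)
F_max = 767·π·7.6³/(8·32.0·1.3612) = 1.0578e+06/348.47 = 3035.4 N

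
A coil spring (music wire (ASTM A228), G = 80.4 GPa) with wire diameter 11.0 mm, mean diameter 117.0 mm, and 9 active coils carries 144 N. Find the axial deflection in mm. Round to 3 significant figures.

k = Gd⁴/(8D³N_a) = (80.4×10³)(11.0⁴)/(8·117.0³·9) = 10.208 N/mm
δ = F/k = 144 / 10.208 = 14.107 mm

14.1 mm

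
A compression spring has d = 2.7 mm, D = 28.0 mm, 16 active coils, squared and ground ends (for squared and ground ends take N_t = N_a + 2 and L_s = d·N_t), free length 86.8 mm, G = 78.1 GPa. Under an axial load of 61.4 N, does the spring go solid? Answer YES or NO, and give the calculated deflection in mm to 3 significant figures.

YES, δ = 41.6 mm

k = Gd⁴/(8D³N_a) = (78.1×10³)(2.7⁴)/(8·28.0³·16) = 1.4771 N/mm
N_t = 18; L_s = 2.7·18 = 48.6 mm; δ_solid = L₀ − L_s = 86.8 − 48.6 = 38.2 mm
δ = F/k = 61.4/1.4771 = 41.567 mm
δ ≥ δ_solid → spring goes solid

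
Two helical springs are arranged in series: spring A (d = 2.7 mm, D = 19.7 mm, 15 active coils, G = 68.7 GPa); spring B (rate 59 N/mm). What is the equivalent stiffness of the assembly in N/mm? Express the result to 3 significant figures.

k_A = Gd⁴/(8D³N_a) = (68.7×10³)(2.7⁴)/(8·19.7³·15) = 3.9795 N/mm
Series: 1/k_eq = 1/3.9795 + 1/59 = 0.26824; k_eq = 3.7281 N/mm

3.73 N/mm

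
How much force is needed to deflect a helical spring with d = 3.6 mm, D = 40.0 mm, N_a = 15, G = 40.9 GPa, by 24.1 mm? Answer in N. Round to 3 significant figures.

21.6 N

k = Gd⁴/(8D³N_a) = (40.9×10³)(3.6⁴)/(8·40.0³·15) = 0.89448 N/mm
F = k·δ = 0.89448 × 24.1 = 21.557 N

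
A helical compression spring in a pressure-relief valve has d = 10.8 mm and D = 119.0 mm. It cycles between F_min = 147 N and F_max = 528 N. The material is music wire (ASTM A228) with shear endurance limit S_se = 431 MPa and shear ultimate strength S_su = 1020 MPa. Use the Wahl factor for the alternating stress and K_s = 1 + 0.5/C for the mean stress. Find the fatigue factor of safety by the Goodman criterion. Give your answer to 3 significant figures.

4.92

C = D/d = 119.0/10.8 = 11.0185; K_W = (4C−1)/(4C−4)+0.615/C = 1.1307; K_s = 1+0.5/C = 1.0454
F_a = (F_max−F_min)/2 = 190.5 N; F_m = (F_max+F_min)/2 = 337.5 N
τ_a = K_W·8F_aD/(πd³) = 1.1307 × 45.826 = 51.814 MPa
τ_m = K_s·8F_mD/(πd³) = 1.0454 × 81.188 = 84.872 MPa
Goodman: 1/n_f = τ_a/S_se + τ_m/S_su = 51.814/431 + 84.872/1020 = 0.12022 + 0.08321 = 0.20343
n_f = 1/0.20343 = 4.916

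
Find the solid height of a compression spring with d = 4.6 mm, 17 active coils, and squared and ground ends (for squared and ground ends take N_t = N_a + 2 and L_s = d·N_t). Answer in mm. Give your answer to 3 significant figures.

87.4 mm

squared and ground ends: N_t = N_a + 2 = 17 + 2 = 19
L_s = d·N_t = 4.6 × 19 = 87.4 mm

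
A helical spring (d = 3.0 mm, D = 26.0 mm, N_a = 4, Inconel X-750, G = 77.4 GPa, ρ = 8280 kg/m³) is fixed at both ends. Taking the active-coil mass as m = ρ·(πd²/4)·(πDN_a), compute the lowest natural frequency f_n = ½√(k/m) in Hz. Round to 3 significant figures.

382 Hz

k = Gd⁴/(8D³N_a) = (77.4×10³)(3.0⁴)/(8·26.0³·4) = 11.147 N/mm = 11147 N/m
Wire length L = πDN_a = π·26.0·4 = 326.73 mm
m = ρ·(πd²/4)·L = 8280 × 7.0686×10⁻⁶ m² × 0.32673 m = 0.019123 kg
f_n = ½√(k/m) = 0.5·√(11147/0.019123) = 0.5·√(5.8292e+05) = 381.75 Hz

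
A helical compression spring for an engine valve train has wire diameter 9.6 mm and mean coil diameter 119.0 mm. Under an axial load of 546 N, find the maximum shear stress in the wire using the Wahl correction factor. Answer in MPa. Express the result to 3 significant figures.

Spring index C = D/d = 119.0/9.6 = 12.3958
K_W = (4C−1)/(4C−4) + 0.615/C = 48.583/45.583 + 0.0496 = 1.1154
τ₀ = 8FD/(πd³) = 8·546·119.0/(π·9.6³) = 519792/2779.5 = 187.01 MPa
τ_max = K·τ₀ = 1.1154 × 187.01 = 208.6 MPa

209 MPa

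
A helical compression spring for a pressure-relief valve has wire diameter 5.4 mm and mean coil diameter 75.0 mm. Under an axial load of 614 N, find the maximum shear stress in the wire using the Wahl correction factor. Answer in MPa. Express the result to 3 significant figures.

Spring index C = D/d = 75.0/5.4 = 13.8889
K_W = (4C−1)/(4C−4) + 0.615/C = 54.556/51.556 + 0.0443 = 1.1025
τ₀ = 8FD/(πd³) = 8·614·75.0/(π·5.4³) = 368400/494.69 = 744.71 MPa
τ_max = K·τ₀ = 1.1025 × 744.71 = 821.02 MPa

821 MPa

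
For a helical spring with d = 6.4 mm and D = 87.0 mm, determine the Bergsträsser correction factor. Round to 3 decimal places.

1.097

C = D/d = 87.0/6.4 = 13.5938
K_B = (4C+2)/(4C−3) = 56.375/51.375 = 1.0973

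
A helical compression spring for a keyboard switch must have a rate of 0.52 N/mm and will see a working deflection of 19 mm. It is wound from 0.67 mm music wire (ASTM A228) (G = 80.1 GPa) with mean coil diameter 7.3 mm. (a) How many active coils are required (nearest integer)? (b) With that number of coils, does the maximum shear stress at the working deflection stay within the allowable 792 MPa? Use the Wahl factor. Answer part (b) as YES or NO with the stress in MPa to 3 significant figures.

(a) 10 coils; (b) YES, τ_max = 690 MPa

N_a = Gd⁴/(8D³k) = (80.1×10³)(0.67⁴)/(8·7.3³·0.52) = 9.974 → N_a = 10
Actual rate k = Gd⁴/(8D³·10) = 0.51865 N/mm
Working load F = kδ = 0.51865·19 = 9.8543 N
C = 7.3/0.67 = 10.8955; K_W = (4C−1)/(4C−4)+0.615/C = 1.1322
τ_max = K_W·8FD/(πd³) = 1.1322·609.07 = 689.61 MPa
τ_max ≤ 792 MPa → acceptable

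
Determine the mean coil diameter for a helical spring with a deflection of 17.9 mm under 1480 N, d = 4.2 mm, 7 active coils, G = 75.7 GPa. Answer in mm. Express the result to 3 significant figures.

Required rate k = F/δ = 1480/17.9 = 82.682 N/mm
D = (Gd⁴/(8N_a·k))^(1/3) = (75.7×10³·4.2⁴/(8·7·82.682))^(1/3)
  = (5087.41)^(1/3) = 17.1988 mm

17.2 mm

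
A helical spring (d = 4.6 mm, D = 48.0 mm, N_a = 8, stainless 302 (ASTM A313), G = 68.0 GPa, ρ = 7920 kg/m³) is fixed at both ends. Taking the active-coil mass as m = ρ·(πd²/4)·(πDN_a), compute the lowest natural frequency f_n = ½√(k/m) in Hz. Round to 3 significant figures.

82.3 Hz

k = Gd⁴/(8D³N_a) = (68.0×10³)(4.6⁴)/(8·48.0³·8) = 4.3017 N/mm = 4301.7 N/m
Wire length L = πDN_a = π·48.0·8 = 1206.4 mm
m = ρ·(πd²/4)·L = 7920 × 16.619×10⁻⁶ m² × 1.2064 m = 0.15879 kg
f_n = ½√(k/m) = 0.5·√(4301.7/0.15879) = 0.5·√(27091) = 82.297 Hz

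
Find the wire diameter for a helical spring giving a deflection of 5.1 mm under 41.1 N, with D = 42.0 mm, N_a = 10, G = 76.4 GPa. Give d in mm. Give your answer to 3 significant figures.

Required rate k = F/δ = 41.1/5.1 = 8.0588 N/mm
d = (8D³N_a·k / G)^(1/4) = (8·42.0³·10·8.0588 / (76.4×10³))^0.25
  = (625.2)^0.25 = 5.0004 mm

5.00 mm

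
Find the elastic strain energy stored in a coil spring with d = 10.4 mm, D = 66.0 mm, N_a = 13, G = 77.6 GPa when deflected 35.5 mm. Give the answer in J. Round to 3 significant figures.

k = Gd⁴/(8D³N_a) = (77.6×10³)(10.4⁴)/(8·66.0³·13) = 30.362 N/mm
U = ½kδ² = 0.5 × 30.362 × 35.5² = 19132 N·mm = 19.132 J

19.1 J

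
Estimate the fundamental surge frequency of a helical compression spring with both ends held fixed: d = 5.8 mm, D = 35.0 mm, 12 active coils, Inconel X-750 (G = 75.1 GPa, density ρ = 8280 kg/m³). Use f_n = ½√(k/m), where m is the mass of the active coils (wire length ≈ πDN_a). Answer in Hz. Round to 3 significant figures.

134 Hz

k = Gd⁴/(8D³N_a) = (75.1×10³)(5.8⁴)/(8·35.0³·12) = 20.648 N/mm = 20648 N/m
Wire length L = πDN_a = π·35.0·12 = 1319.5 mm
m = ρ·(πd²/4)·L = 8280 × 26.421×10⁻⁶ m² × 1.3195 m = 0.28865 kg
f_n = ½√(k/m) = 0.5·√(20648/0.28865) = 0.5·√(71532) = 133.73 Hz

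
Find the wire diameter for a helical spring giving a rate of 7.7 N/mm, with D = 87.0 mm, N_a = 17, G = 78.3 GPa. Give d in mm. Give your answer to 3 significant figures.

9.69 mm

d = (8D³N_a·k / G)^(1/4) = (8·87.0³·17·7.7 / (78.3×10³))^0.25
  = (8807)^0.25 = 9.6874 mm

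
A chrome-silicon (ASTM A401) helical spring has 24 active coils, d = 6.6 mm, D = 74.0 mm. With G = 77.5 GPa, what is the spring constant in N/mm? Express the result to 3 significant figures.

1.89 N/mm

k = Gd⁴/(8D³N_a) = (77.5×10³ × 6.6⁴) / (8 × 74.0³ × 24)
  = 1.47054e+08 / 7.7803e+07 = 1.8901 N/mm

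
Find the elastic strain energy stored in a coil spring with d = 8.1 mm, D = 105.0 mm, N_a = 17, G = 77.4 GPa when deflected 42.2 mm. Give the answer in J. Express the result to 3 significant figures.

k = Gd⁴/(8D³N_a) = (77.4×10³)(8.1⁴)/(8·105.0³·17) = 2.1163 N/mm
U = ½kδ² = 0.5 × 2.1163 × 42.2² = 1884.4 N·mm = 1.8844 J

1.88 J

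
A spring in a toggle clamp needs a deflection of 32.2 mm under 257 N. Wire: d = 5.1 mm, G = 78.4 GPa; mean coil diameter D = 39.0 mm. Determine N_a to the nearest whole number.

14

Required rate k = F/δ = 257/32.2 = 7.9814 N/mm
N_a = Gd⁴/(8D³k) = (78.4×10³ × 5.1⁴)/(8 × 39.0³ × 7.9814)
    = 5.30392e+07 / 3.78757e+06 = 14 → 14 coils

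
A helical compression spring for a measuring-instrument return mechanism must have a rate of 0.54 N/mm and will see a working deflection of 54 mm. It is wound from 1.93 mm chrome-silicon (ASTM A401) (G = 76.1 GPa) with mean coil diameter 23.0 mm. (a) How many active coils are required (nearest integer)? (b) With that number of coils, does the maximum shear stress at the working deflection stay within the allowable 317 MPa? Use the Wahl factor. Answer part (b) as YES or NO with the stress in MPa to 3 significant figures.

N_a = Gd⁴/(8D³k) = (76.1×10³)(1.93⁴)/(8·23.0³·0.54) = 20.09 → N_a = 20
Actual rate k = Gd⁴/(8D³·20) = 0.54239 N/mm
Working load F = kδ = 0.54239·54 = 29.289 N
C = 23.0/1.93 = 11.9171; K_W = (4C−1)/(4C−4)+0.615/C = 1.1203
τ_max = K_W·8FD/(πd³) = 1.1203·238.62 = 267.32 MPa
τ_max ≤ 317 MPa → acceptable

(a) 20 coils; (b) YES, τ_max = 267 MPa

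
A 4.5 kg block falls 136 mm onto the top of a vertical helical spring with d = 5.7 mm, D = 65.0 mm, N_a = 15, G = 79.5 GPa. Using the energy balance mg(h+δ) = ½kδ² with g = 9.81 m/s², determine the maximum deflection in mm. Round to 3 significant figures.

88.2 mm

k = Gd⁴/(8D³N_a) = (79.5×10³)(5.7⁴)/(8·65.0³·15) = 2.5465 N/mm
W = mg = 4.5 × 9.81 = 44.145 N
½kδ² − Wδ − Wh = 0 → δ = (W + √(W² + 2kWh))/k
δ = (44.145 + √(1948.8 + 30577.1))/2.5465 = (44.145 + 180.35)/2.5465 = 88.158 mm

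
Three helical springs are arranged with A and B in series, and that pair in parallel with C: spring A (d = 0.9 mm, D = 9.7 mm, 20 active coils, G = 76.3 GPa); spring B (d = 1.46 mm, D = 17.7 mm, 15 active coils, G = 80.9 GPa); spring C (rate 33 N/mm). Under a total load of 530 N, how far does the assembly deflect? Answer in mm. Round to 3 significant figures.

k_A = Gd⁴/(8D³N_a) = (76.3×10³)(0.9⁴)/(8·9.7³·20) = 0.34281 N/mm
k_B = Gd⁴/(8D³N_a) = (80.9×10³)(1.46⁴)/(8·17.7³·15) = 0.55241 N/mm
Springs A,B series: k_AB = 1/(1/0.34281+1/0.55241) = 0.21154 N/mm; parallel with C: k_eq = 0.21154+33 = 33.212 N/mm
δ = F/k_eq = 530/33.212 = 15.958 mm

16.0 mm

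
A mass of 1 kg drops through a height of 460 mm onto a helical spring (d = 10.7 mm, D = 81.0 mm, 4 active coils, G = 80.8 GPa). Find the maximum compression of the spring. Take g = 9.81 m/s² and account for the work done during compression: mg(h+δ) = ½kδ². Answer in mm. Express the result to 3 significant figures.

12.2 mm

k = Gd⁴/(8D³N_a) = (80.8×10³)(10.7⁴)/(8·81.0³·4) = 62.279 N/mm
W = mg = 1 × 9.81 = 9.81 N
½kδ² − Wδ − Wh = 0 → δ = (W + √(W² + 2kWh))/k
δ = (9.81 + √(96.236 + 562080))/62.279 = (9.81 + 749.78)/62.279 = 12.197 mm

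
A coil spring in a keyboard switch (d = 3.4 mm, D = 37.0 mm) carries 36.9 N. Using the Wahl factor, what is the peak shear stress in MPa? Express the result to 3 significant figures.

Spring index C = D/d = 37.0/3.4 = 10.8824
K_W = (4C−1)/(4C−4) + 0.615/C = 42.529/39.529 + 0.0565 = 1.1324
τ₀ = 8FD/(πd³) = 8·36.9·37.0/(π·3.4³) = 10922.4/123.48 = 88.457 MPa
τ_max = K·τ₀ = 1.1324 × 88.457 = 100.17 MPa

100 MPa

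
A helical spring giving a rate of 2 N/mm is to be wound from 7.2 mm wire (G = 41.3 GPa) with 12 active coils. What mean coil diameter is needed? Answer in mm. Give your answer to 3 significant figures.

83.3 mm

D = (Gd⁴/(8N_a·k))^(1/3) = (41.3×10³·7.2⁴/(8·12·2))^(1/3)
  = (578068)^(1/3) = 83.3028 mm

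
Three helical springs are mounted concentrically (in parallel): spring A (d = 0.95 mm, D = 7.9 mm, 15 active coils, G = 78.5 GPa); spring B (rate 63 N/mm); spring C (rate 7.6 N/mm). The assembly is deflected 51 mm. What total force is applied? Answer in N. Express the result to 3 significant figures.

k_A = Gd⁴/(8D³N_a) = (78.5×10³)(0.95⁴)/(8·7.9³·15) = 1.0807 N/mm
Parallel: k_eq = 1.0807 + 63 + 7.6 = 71.681 N/mm
F = k_eq·δ = 71.681·51 = 3655.7 N

3660 N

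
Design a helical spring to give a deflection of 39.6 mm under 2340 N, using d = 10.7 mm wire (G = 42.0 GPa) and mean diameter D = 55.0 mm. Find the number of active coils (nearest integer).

Required rate k = F/δ = 2340/39.6 = 59.091 N/mm
N_a = Gd⁴/(8D³k) = (42.0×10³ × 10.7⁴)/(8 × 55.0³ × 59.091)
    = 5.50534e+08 / 7.865e+07 = 7 → 7 coils

7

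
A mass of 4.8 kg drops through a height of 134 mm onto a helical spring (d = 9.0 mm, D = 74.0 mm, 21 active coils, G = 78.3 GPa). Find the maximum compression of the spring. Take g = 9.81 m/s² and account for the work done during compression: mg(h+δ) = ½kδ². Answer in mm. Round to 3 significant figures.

47.6 mm

k = Gd⁴/(8D³N_a) = (78.3×10³)(9.0⁴)/(8·74.0³·21) = 7.5462 N/mm
W = mg = 4.8 × 9.81 = 47.088 N
½kδ² − Wδ − Wh = 0 → δ = (W + √(W² + 2kWh))/k
δ = (47.088 + √(2217.3 + 95229.7))/7.5462 = (47.088 + 312.16)/7.5462 = 47.607 mm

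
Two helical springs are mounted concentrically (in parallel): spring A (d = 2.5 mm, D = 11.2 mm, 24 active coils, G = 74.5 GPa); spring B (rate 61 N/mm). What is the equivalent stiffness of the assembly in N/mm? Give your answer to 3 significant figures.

71.8 N/mm

k_A = Gd⁴/(8D³N_a) = (74.5×10³)(2.5⁴)/(8·11.2³·24) = 10.788 N/mm
Parallel: k_eq = 10.788 + 61 = 71.788 N/mm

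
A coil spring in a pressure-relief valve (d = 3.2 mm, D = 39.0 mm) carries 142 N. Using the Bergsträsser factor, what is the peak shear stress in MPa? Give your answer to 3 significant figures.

Spring index C = D/d = 39.0/3.2 = 12.1875
K_B = (4C+2)/(4C−3) = 50.750/45.750 = 1.1093
τ₀ = 8FD/(πd³) = 8·142·39.0/(π·3.2³) = 44304/102.94 = 430.37 MPa
τ_max = K·τ₀ = 1.1093 × 430.37 = 477.41 MPa

477 MPa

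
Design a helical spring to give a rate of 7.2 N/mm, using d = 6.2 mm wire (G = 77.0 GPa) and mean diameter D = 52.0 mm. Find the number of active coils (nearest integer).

N_a = Gd⁴/(8D³k) = (77.0×10³ × 6.2⁴)/(8 × 52.0³ × 7.2)
    = 1.13778e+08 / 8.09902e+06 = 14.05 → 14 coils

14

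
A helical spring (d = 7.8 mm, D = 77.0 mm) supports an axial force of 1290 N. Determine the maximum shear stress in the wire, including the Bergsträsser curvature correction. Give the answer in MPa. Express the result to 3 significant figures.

606 MPa

Spring index C = D/d = 77.0/7.8 = 9.8718
K_B = (4C+2)/(4C−3) = 41.487/36.487 = 1.1370
τ₀ = 8FD/(πd³) = 8·1290·77.0/(π·7.8³) = 794640/1490.8 = 533.01 MPa
τ_max = K·τ₀ = 1.1370 × 533.01 = 606.05 MPa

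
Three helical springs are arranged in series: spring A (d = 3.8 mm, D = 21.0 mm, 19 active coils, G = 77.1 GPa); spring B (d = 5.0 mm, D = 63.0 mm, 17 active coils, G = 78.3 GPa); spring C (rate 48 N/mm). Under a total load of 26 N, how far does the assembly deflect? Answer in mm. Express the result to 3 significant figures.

k_A = Gd⁴/(8D³N_a) = (77.1×10³)(3.8⁴)/(8·21.0³·19) = 11.421 N/mm
k_B = Gd⁴/(8D³N_a) = (78.3×10³)(5.0⁴)/(8·63.0³·17) = 1.4391 N/mm
Series: 1/k_eq = 1/11.421 + 1/1.4391 + 1/48 = 0.80329; k_eq = 1.2449 N/mm
δ = F/k_eq = 26/1.2449 = 20.886 mm

20.9 mm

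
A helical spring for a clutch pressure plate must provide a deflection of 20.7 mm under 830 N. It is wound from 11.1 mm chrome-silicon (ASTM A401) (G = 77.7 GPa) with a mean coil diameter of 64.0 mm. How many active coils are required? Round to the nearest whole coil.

Required rate k = F/δ = 830/20.7 = 40.097 N/mm
N_a = Gd⁴/(8D³k) = (77.7×10³ × 11.1⁴)/(8 × 64.0³ × 40.097)
    = 1.17954e+09 / 8.40887e+07 = 14.03 → 14 coils

14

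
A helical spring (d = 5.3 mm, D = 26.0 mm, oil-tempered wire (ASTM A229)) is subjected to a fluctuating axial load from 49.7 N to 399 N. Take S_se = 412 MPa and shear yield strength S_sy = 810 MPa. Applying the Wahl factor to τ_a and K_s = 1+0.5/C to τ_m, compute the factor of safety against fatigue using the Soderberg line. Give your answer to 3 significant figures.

2.60

C = D/d = 26.0/5.3 = 4.9057; K_W = (4C−1)/(4C−4)+0.615/C = 1.3174; K_s = 1+0.5/C = 1.1019
F_a = (F_max−F_min)/2 = 174.65 N; F_m = (F_max+F_min)/2 = 224.35 N
τ_a = K_W·8F_aD/(πd³) = 1.3174 × 77.67 = 102.32 MPa
τ_m = K_s·8F_mD/(πd³) = 1.1019 × 99.773 = 109.94 MPa
Soderberg: 1/n_f = τ_a/S_se + τ_m/S_sy = 102.32/412 + 109.94/810 = 0.24836 + 0.13573 = 0.38409
n_f = 1/0.38409 = 2.604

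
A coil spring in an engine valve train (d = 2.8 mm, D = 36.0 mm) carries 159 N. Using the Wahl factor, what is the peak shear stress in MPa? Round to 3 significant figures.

Spring index C = D/d = 36.0/2.8 = 12.8571
K_W = (4C−1)/(4C−4) + 0.615/C = 50.429/47.429 + 0.0478 = 1.1111
τ₀ = 8FD/(πd³) = 8·159·36.0/(π·2.8³) = 45792/68.964 = 664 MPa
τ_max = K·τ₀ = 1.1111 × 664 = 737.76 MPa

738 MPa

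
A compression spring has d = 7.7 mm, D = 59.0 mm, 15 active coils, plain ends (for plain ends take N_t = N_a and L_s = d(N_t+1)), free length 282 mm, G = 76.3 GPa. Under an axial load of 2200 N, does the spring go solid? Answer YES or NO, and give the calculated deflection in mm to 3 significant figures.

YES, δ = 202 mm

k = Gd⁴/(8D³N_a) = (76.3×10³)(7.7⁴)/(8·59.0³·15) = 10.883 N/mm
N_t = 15; L_s = 7.7·16 = 123.2 mm; δ_solid = L₀ − L_s = 282 − 123.2 = 158.8 mm
δ = F/k = 2200/10.883 = 202.15 mm
δ ≥ δ_solid → spring goes solid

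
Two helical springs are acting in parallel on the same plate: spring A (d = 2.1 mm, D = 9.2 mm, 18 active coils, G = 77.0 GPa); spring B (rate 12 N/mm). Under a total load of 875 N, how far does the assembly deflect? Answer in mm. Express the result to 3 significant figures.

34.5 mm

k_A = Gd⁴/(8D³N_a) = (77.0×10³)(2.1⁴)/(8·9.2³·18) = 13.355 N/mm
Parallel: k_eq = 13.355 + 12 = 25.355 N/mm
δ = F/k_eq = 875/25.355 = 34.51 mm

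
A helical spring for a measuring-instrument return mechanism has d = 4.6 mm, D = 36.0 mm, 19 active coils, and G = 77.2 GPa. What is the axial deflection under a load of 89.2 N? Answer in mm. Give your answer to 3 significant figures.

k = Gd⁴/(8D³N_a) = (77.2×10³)(4.6⁴)/(8·36.0³·19) = 4.8741 N/mm
δ = F/k = 89.2 / 4.8741 = 18.301 mm

18.3 mm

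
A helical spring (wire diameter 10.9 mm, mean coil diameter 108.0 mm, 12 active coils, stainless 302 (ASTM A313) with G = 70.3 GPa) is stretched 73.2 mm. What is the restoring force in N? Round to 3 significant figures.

k = Gd⁴/(8D³N_a) = (70.3×10³)(10.9⁴)/(8·108.0³·12) = 8.2058 N/mm
F = k·δ = 8.2058 × 73.2 = 600.66 N

601 N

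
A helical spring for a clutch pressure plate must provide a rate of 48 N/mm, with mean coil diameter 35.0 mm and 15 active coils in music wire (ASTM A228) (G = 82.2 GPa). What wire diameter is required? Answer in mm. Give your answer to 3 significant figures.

d = (8D³N_a·k / G)^(1/4) = (8·35.0³·15·48 / (82.2×10³))^0.25
  = (3004.4)^0.25 = 7.4035 mm

7.40 mm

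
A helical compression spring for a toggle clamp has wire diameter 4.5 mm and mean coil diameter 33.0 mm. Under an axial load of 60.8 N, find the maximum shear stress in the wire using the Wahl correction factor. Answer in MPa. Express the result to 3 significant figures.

Spring index C = D/d = 33.0/4.5 = 7.3333
K_W = (4C−1)/(4C−4) + 0.615/C = 28.333/25.333 + 0.0839 = 1.2023
τ₀ = 8FD/(πd³) = 8·60.8·33.0/(π·4.5³) = 16051.2/286.28 = 56.069 MPa
τ_max = K·τ₀ = 1.2023 × 56.069 = 67.41 MPa

67.4 MPa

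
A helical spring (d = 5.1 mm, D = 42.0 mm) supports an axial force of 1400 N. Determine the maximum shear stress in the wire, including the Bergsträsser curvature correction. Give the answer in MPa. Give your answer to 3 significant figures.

Spring index C = D/d = 42.0/5.1 = 8.2353
K_B = (4C+2)/(4C−3) = 34.941/29.941 = 1.1670
τ₀ = 8FD/(πd³) = 8·1400·42.0/(π·5.1³) = 470400/416.74 = 1128.8 MPa
τ_max = K·τ₀ = 1.1670 × 1128.8 = 1317.3 MPa

1320 MPa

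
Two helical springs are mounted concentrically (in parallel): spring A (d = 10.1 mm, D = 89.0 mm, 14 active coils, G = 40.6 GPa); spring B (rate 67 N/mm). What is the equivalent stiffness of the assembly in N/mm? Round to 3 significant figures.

k_A = Gd⁴/(8D³N_a) = (40.6×10³)(10.1⁴)/(8·89.0³·14) = 5.3509 N/mm
Parallel: k_eq = 5.3509 + 67 = 72.351 N/mm

72.4 N/mm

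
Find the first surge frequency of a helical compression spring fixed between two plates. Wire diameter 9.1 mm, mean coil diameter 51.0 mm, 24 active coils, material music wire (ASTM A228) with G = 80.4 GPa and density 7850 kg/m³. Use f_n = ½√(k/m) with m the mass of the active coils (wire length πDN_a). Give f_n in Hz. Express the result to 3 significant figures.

k = Gd⁴/(8D³N_a) = (80.4×10³)(9.1⁴)/(8·51.0³·24) = 21.648 N/mm = 21648 N/m
Wire length L = πDN_a = π·51.0·24 = 3845.3 mm
m = ρ·(πd²/4)·L = 7850 × 65.039×10⁻⁶ m² × 3.8453 m = 1.9632 kg
f_n = ½√(k/m) = 0.5·√(21648/1.9632) = 0.5·√(11026) = 52.503 Hz

52.5 Hz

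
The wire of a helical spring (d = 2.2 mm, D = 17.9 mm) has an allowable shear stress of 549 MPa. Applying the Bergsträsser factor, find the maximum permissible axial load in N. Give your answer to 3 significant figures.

C = D/d = 17.9/2.2 = 8.1364
K_B = (4C+2)/(4C−3) = 34.545/29.545 = 1.1692
τ_max = K·8FD/(πd³) → F_max = τ_allow·πd³/(8DK)
F_max = 549·π·2.2³/(8·17.9·1.1692) = 18365/167.43 = 109.68 N

110 N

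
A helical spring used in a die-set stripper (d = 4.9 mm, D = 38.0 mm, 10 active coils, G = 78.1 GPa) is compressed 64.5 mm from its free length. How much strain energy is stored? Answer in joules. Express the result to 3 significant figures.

21.3 J

k = Gd⁴/(8D³N_a) = (78.1×10³)(4.9⁴)/(8·38.0³·10) = 10.256 N/mm
U = ½kδ² = 0.5 × 10.256 × 64.5² = 21335 N·mm = 21.335 J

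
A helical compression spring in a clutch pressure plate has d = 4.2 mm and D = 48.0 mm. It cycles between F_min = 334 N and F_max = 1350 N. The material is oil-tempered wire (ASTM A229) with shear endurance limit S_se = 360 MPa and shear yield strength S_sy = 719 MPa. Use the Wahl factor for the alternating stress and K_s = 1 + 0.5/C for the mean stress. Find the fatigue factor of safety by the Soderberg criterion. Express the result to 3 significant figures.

0.216

C = D/d = 48.0/4.2 = 11.4286; K_W = (4C−1)/(4C−4)+0.615/C = 1.1257; K_s = 1+0.5/C = 1.0437
F_a = (F_max−F_min)/2 = 508 N; F_m = (F_max+F_min)/2 = 842 N
τ_a = K_W·8F_aD/(πd³) = 1.1257 × 838.1 = 943.48 MPa
τ_m = K_s·8F_mD/(πd³) = 1.0437 × 1389.1 = 1449.9 MPa
Soderberg: 1/n_f = τ_a/S_se + τ_m/S_sy = 943.48/360 + 1449.9/719 = 2.62077 + 2.01657 = 4.6373
n_f = 1/4.6373 = 0.2156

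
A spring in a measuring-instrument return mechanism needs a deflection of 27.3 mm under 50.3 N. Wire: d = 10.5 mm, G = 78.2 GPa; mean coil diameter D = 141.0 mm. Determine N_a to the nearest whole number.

23

Required rate k = F/δ = 50.3/27.3 = 1.8425 N/mm
N_a = Gd⁴/(8D³k) = (78.2×10³ × 10.5⁴)/(8 × 141.0³ × 1.8425)
    = 9.50526e+08 / 4.13193e+07 = 23 → 23 coils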